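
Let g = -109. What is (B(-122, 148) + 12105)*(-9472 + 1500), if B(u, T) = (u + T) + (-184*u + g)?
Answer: -274794840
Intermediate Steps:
B(u, T) = -109 + T - 183*u (B(u, T) = (u + T) + (-184*u - 109) = (T + u) + (-109 - 184*u) = -109 + T - 183*u)
(B(-122, 148) + 12105)*(-9472 + 1500) = ((-109 + 148 - 183*(-122)) + 12105)*(-9472 + 1500) = ((-109 + 148 + 22326) + 12105)*(-7972) = (22365 + 12105)*(-7972) = 34470*(-7972) = -274794840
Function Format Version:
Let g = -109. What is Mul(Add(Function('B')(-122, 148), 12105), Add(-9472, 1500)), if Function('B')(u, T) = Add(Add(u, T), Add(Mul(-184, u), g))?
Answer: -274794840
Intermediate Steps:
Function('B')(u, T) = Add(-109, T, Mul(-183, u)) (Function('B')(u, T) = Add(Add(u, T), Add(Mul(-184, u), -109)) = Add(Add(T, u), Add(-109, Mul(-184, u))) = Add(-109, T, Mul(-183, u)))
Mul(Add(Function('B')(-122, 148), 12105), Add(-9472, 1500)) = Mul(Add(Add(-109, 148, Mul(-183, -122)), 12105), Add(-9472, 1500)) = Mul(Add(Add(-109, 148, 22326), 12105), -7972) = Mul(Add(22365, 12105), -7972) = Mul(34470, -7972) = -274794840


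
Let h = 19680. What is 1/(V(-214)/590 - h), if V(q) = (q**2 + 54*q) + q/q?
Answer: -590/11576959 ≈ -5.0963e-5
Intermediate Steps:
V(q) = 1 + q**2 + 54*q (V(q) = (q**2 + 54*q) + 1 = 1 + q**2 + 54*q)
1/(V(-214)/590 - h) = 1/((1 + (-214)**2 + 54*(-214))/590 - 1*19680) = 1/((1 + 45796 - 11556)*(1/590) - 19680) = 1/(34241*(1/590) - 19680) = 1/(34241/590 - 19680) = 1/(-11576959/590) = -590/11576959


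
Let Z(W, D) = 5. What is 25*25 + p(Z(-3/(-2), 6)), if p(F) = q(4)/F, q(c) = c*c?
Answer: 3141/5 ≈ 628.20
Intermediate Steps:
q(c) = c²
p(F) = 16/F (p(F) = 4²/F = 16/F)
25*25 + p(Z(-3/(-2), 6)) = 25*25 + 16/5 = 625 + 16*(⅕) = 625 + 16/5 = 3141/5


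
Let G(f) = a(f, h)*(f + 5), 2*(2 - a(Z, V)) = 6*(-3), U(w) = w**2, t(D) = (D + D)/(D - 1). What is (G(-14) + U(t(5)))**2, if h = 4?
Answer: 137641/16 ≈ 8602.6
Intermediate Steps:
t(D) = 2*D/(-1 + D) (t(D) = (2*D)/(-1 + D) = 2*D/(-1 + D))
a(Z, V) = 11 (a(Z, V) = 2 - 3*(-3) = 2 - 1/2*(-18) = 2 + 9 = 11)
G(f) = 55 + 11*f (G(f) = 11*(f + 5) = 11*(5 + f) = 55 + 11*f)
(G(-14) + U(t(5)))**2 = ((55 + 11*(-14)) + (2*5/(-1 + 5))**2)**2 = ((55 - 154) + (2*5/4)**2)**2 = (-99 + (2*5*(1/4))**2)**2 = (-99 + (5/2)**2)**2 = (-99 + 25/4)**2 = (-371/4)**2 = 137641/16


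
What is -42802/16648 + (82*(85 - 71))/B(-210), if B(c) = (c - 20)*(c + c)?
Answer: -36746083/14358900 ≈ -2.5591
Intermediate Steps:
B(c) = 2*c*(-20 + c) (B(c) = (-20 + c)*(2*c) = 2*c*(-20 + c))
-42802/16648 + (82*(85 - 71))/B(-210) = -42802/16648 + (82*(85 - 71))/((2*(-210)*(-20 - 210))) = -42802*1/16648 + (82*14)/((2*(-210)*(-230))) = -21401/8324 + 1148/96600 = -21401/8324 + 1148*(1/96600) = -21401/8324 + 41/3450 = -36746083/14358900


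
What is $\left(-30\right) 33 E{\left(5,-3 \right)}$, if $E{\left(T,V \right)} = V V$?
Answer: $-8910$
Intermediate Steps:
$E{\left(T,V \right)} = V^{2}$
$\left(-30\right) 33 E{\left(5,-3 \right)} = \left(-30\right) 33 \left(-3\right)^{2} = \left(-990\right) 9 = -8910$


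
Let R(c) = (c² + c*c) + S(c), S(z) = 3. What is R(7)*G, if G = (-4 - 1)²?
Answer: 2525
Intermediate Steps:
G = 25 (G = (-5)² = 25)
R(c) = 3 + 2*c² (R(c) = (c² + c*c) + 3 = (c² + c²) + 3 = 2*c² + 3 = 3 + 2*c²)
R(7)*G = (3 + 2*7²)*25 = (3 + 2*49)*25 = (3 + 98)*25 = 101*25 = 2525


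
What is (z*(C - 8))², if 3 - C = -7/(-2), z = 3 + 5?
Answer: 4624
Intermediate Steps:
z = 8
C = -½ (C = 3 - (-7)/(-2) = 3 - (-7)*(-1)/2 = 3 - 1*7/2 = 3 - 7/2 = -½ ≈ -0.50000)
(z*(C - 8))² = (8*(-½ - 8))² = (8*(-17/2))² = (-68)² = 4624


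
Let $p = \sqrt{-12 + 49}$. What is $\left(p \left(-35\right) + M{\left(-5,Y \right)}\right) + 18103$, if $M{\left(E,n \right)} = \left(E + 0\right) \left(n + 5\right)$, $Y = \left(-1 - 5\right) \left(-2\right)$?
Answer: $18018 - 35 \sqrt{37} \approx 17805.0$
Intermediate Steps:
$Y = 12$ ($Y = \left(-6\right) \left(-2\right) = 12$)
$M{\left(E,n \right)} = E \left(5 + n\right)$
$p = \sqrt{37} \approx 6.0828$
$\left(p \left(-35\right) + M{\left(-5,Y \right)}\right) + 18103 = \left(\sqrt{37} \left(-35\right) - 5 \left(5 + 12\right)\right) + 18103 = \left(- 35 \sqrt{37} - 85\right) + 18103 = \left(-85 - 35 \sqrt{37}\right) + 18103 = 18018 - 35 \sqrt{37}$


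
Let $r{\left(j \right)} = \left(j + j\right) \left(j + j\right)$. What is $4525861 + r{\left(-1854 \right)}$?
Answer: $18275125$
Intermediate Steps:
$r{\left(j \right)} = 4 j^{2}$ ($r{\left(j \right)} = 2 j 2 j = 4 j^{2}$)
$4525861 + r{\left(-1854 \right)} = 4525861 + 4 \left(-1854\right)^{2} = 4525861 + 4 \cdot 3437316 = 4525861 + 13749264 = 18275125$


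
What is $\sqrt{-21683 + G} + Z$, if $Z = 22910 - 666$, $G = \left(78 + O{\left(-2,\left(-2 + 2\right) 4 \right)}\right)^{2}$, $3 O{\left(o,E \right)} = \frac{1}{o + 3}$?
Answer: $22244 + \frac{i \sqrt{139922}}{3} \approx 22244.0 + 124.69 i$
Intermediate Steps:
$O{\left(o,E \right)} = \frac{1}{3 \left(3 + o\right)}$ ($O{\left(o,E \right)} = \frac{1}{3 \left(o + 3\right)} = \frac{1}{3 \left(3 + o\right)}$)
$G = \frac{55225}{9}$ ($G = \left(78 + \frac{1}{3 \left(3 - 2\right)}\right)^{2} = \left(78 + \frac{1}{3 \cdot 1}\right)^{2} = \left(78 + \frac{1}{3} \cdot 1\right)^{2} = \left(78 + \frac{1}{3}\right)^{2} = \left(\frac{235}{3}\right)^{2} = \frac{55225}{9} \approx 6136.1$)
$Z = 22244$ ($Z = 22910 - 666 = 22244$)
$\sqrt{-21683 + G} + Z = \sqrt{-21683 + \frac{55225}{9}} + 22244 = \sqrt{- \frac{139922}{9}} + 22244 = \frac{i \sqrt{139922}}{3} + 22244 = 22244 + \frac{i \sqrt{139922}}{3}$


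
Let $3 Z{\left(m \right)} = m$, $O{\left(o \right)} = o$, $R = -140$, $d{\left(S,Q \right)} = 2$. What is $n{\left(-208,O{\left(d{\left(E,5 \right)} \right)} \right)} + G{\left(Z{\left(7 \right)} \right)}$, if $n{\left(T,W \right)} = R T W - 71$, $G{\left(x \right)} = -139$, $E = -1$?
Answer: $58030$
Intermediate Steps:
$Z{\left(m \right)} = \frac{m}{3}$
$n{\left(T,W \right)} = -71 - 140 T W$ ($n{\left(T,W \right)} = - 140 T W - 71 = -71 - 140 T W$)
$n{\left(-208,O{\left(d{\left(E,5 \right)} \right)} \right)} + G{\left(Z{\left(7 \right)} \right)} = \left(-71 - \left(-29120\right) 2\right) - 139 = \left(-71 + 58240\right) - 139 = 58169 - 139 = 58030$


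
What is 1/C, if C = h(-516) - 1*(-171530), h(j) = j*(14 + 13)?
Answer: 1/157598 ≈ 6.3453e-6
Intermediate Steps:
h(j) = 27*j (h(j) = j*27 = 27*j)
C = 157598 (C = 27*(-516) - 1*(-171530) = -13932 + 171530 = 157598)
1/C = 1/157598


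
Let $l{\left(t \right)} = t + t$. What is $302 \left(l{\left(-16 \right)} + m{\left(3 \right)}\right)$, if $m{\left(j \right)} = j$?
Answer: $-8758$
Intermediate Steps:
$l{\left(t \right)} = 2 t$
$302 \left(l{\left(-16 \right)} + m{\left(3 \right)}\right) = 302 \left(2 \left(-16\right) + 3\right) = 302 \left(-32 + 3\right) = 302 \left(-29\right) = -8758$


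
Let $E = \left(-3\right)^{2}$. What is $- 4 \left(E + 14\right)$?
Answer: $-92$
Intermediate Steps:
$E = 9$
$- 4 \left(E + 14\right) = - 4 \left(9 + 14\right) = \left(-4\right) 23 = -92$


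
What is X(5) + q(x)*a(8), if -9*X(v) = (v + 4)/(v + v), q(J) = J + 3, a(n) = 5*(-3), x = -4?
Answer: 149/10 ≈ 14.900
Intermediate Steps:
a(n) = -15
q(J) = 3 + J
X(v) = -(4 + v)/(18*v) (X(v) = -(v + 4)/(9*(v + v)) = -(4 + v)/(9*(2*v)) = -(4 + v)*1/(2*v)/9 = -(4 + v)/(18*v))
X(5) + q(x)*a(8) = (1/18)*(-4 - 1*5)/5 + (3 - 4)*(-15) = (1/18)*(1/5)*(-4 - 5) - 1*(-15) = (1/18)*(1/5)*(-9) + 15 = -1/10 + 15 = 149/10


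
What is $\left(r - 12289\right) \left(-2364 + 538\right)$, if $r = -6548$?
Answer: $34396362$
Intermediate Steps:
$\left(r - 12289\right) \left(-2364 + 538\right) = \left(-6548 - 12289\right) \left(-2364 + 538\right) = \left(-18837\right) \left(-1826\right) = 34396362$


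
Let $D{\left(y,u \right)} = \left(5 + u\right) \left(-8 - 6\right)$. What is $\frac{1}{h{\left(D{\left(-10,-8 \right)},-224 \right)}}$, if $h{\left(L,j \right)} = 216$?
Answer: $\frac{1}{216} \approx 0.0046296$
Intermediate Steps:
$D{\left(y,u \right)} = -70 - 14 u$ ($D{\left(y,u \right)} = \left(5 + u\right) \left(-14\right) = -70 - 14 u$)
$\frac{1}{h{\left(D{\left(-10,-8 \right)},-224 \right)}} = \frac{1}{216}$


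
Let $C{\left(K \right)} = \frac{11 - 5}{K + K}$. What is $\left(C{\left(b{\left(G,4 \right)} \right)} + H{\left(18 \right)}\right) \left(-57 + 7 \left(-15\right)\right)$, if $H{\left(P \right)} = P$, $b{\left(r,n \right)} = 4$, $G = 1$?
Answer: $- \frac{6075}{2} \approx -3037.5$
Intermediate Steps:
$C{\left(K \right)} = \frac{3}{K}$ ($C{\left(K \right)} = \frac{6}{2 K} = 6 \frac{1}{2 K} = \frac{3}{K}$)
$\left(C{\left(b{\left(G,4 \right)} \right)} + H{\left(18 \right)}\right) \left(-57 + 7 \left(-15\right)\right) = \left(\frac{3}{4} + 18\right) \left(-57 + 7 \left(-15\right)\right) = \left(3 \cdot \frac{1}{4} + 18\right) \left(-57 - 105\right) = \left(\frac{3}{4} + 18\right) \left(-162\right) = \frac{75}{4} \left(-162\right) = - \frac{6075}{2}$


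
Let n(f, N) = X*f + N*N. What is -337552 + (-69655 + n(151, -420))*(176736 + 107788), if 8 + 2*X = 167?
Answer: 33786745186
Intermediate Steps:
X = 159/2 (X = -4 + (½)*167 = -4 + 167/2 = 159/2 ≈ 79.500)
n(f, N) = N² + 159*f/2 (n(f, N) = 159*f/2 + N*N = 159*f/2 + N² = N² + 159*f/2)
-337552 + (-69655 + n(151, -420))*(176736 + 107788) = -337552 + (-69655 + ((-420)² + (159/2)*151))*(176736 + 107788) = -337552 + (-69655 + (176400 + 24009/2))*284524 = -337552 + (-69655 + 376809/2)*284524 = -337552 + (237499/2)*284524 = -337552 + 33787082738 = 33786745186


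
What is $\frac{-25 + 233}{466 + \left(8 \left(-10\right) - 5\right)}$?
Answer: $\frac{208}{381} \approx 0.54593$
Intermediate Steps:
$\frac{-25 + 233}{466 + \left(8 \left(-10\right) - 5\right)} = \frac{208}{466 - 85} = \frac{208}{381}$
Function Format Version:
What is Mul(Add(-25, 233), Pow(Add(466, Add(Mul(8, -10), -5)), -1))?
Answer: Rational(208, 381) ≈ 0.54593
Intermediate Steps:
Mul(Add(-25, 233), Pow(Add(466, Add(Mul(8, -10), -5)), -1)) = Mul(208, Pow(Add(466, Add(-80, -5)), -1)) = Mul(208, Pow(Add(466, -85), -1)) = Mul(208, Pow(381, -1)) = Mul(208, Rational(1, 381)) = Rational(208, 381)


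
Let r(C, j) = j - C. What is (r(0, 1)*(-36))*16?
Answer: -576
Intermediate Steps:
(r(0, 1)*(-36))*16 = ((1 - 1*0)*(-36))*16 = ((1 + 0)*(-36))*16 = (1*(-36))*16 = -36*16 = -576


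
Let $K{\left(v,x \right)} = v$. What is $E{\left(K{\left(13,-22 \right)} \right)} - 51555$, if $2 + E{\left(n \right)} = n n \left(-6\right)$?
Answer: $-52571$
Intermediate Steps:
$E{\left(n \right)} = -2 - 6 n^{2}$ ($E{\left(n \right)} = -2 + n n \left(-6\right) = -2 + n^{2} \left(-6\right) = -2 - 6 n^{2}$)
$E{\left(K{\left(13,-22 \right)} \right)} - 51555 = \left(-2 - 6 \cdot 13^{2}\right) - 51555 = \left(-2 - 1014\right) - 51555 = -1016 - 51555 = -52571$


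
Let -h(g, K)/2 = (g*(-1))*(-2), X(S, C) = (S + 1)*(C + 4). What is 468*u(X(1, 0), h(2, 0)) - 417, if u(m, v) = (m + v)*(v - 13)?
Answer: -417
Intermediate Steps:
X(S, C) = (1 + S)*(4 + C)
h(g, K) = -4*g (h(g, K) = -2*g*(-1)*(-2) = -2*(-g)*(-2) = -4*g)
u(m, v) = (-13 + v)*(m + v) (u(m, v) = (m + v)*(-13 + v) = (-13 + v)*(m + v))
468*u(X(1, 0), h(2, 0)) - 417 = 468*((-4*2)**2 - 13*(4 + 0 + 4*1 + 0*1) - (-52)*2 + (4 + 0 + 4*1 + 0*1)*(-4*2)) - 417 = 468*((-8)**2 - 13*(4 + 0 + 4 + 0) - 13*(-8) + (4 + 0 + 4 + 0)*(-8)) - 417 = 468*(64 - 13*8 + 104 + 8*(-8)) - 417 = 468*(64 - 104 + 104 - 64) - 417 = 468*0 - 417 = 0 - 417 = -417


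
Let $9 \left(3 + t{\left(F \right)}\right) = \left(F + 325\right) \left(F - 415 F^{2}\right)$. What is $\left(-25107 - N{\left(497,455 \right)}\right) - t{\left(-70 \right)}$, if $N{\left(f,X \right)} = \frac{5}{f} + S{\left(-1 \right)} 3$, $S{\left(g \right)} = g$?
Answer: $\frac{85870739044}{1491} \approx 5.7593 \cdot 10^{7}$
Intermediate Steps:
$N{\left(f,X \right)} = -3 + \frac{5}{f}$ ($N{\left(f,X \right)} = \frac{5}{f} - 3 = -3 + \frac{5}{f}$)
$t{\left(F \right)} = -3 + \frac{\left(325 + F\right) \left(F - 415 F^{2}\right)}{9}$ ($t{\left(F \right)} = -3 + \frac{\left(F + 325\right) \left(F - 415 F^{2}\right)}{9} = -3 + \frac{\left(325 + F\right) \left(F - 415 F^{2}\right)}{9}$)
$\left(-25107 - N{\left(497,455 \right)}\right) - t{\left(-70 \right)} = \left(-25107 - \left(-3 + \frac{5}{497}\right)\right) - \left(-3 - 14986 \left(-70\right)^{2} - \frac{415 \left(-70\right)^{3}}{9} + \frac{325}{9} \left(-70\right)\right) = \left(-25107 - \left(-3 + 5 \cdot \frac{1}{497}\right)\right) - \left(-3 - 73431400 - - \frac{142345000}{9} - \frac{22750}{9}\right) = \left(-25107 - \left(-3 + \frac{5}{497}\right)\right) - \left(-3 - 73431400 + \frac{142345000}{9} - \frac{22750}{9}\right) = \left(-25107 - - \frac{1486}{497}\right) - - \frac{172853459}{3} = \left(-25107 + \frac{1486}{497}\right) + \frac{172853459}{3} = - \frac{12476693}{497} + \frac{172853459}{3} = \frac{85870739044}{1491}$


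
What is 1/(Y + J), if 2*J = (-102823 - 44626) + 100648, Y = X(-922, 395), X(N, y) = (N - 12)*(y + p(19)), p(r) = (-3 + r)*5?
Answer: -2/934101 ≈ -2.1411e-6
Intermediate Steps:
p(r) = -15 + 5*r
X(N, y) = (-12 + N)*(80 + y) (X(N, y) = (N - 12)*(y + (-15 + 5*19)) = (-12 + N)*(y + (-15 + 95)) = (-12 + N)*(y + 80) = (-12 + N)*(80 + y))
Y = -443650 (Y = -960 - 12*395 + 80*(-922) - 922*395 = -960 - 4740 - 73760 - 364190 = -443650)
J = -46801/2 (J = ((-102823 - 44626) + 100648)/2 = (-147449 + 100648)/2 = (½)*(-46801) = -46801/2 ≈ -23401.)
1/(Y + J) = 1/(-443650 - 46801/2) = 1/(-934101/2) = -2/934101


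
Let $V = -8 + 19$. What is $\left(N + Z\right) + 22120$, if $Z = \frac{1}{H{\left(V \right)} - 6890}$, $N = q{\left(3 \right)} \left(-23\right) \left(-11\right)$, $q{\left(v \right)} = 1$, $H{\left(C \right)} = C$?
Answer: $\frac{153903866}{6879} \approx 22373.0$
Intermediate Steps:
$V = 11$
$N = 253$ ($N = 1 \left(-23\right) \left(-11\right) = \left(-23\right) \left(-11\right) = 253$)
$Z = - \frac{1}{6879}$ ($Z = \frac{1}{11 - 6890} = \frac{1}{-6879} = - \frac{1}{6879} \approx -0.00014537$)
$\left(N + Z\right) + 22120 = \left(253 - \frac{1}{6879}\right) + 22120 = \frac{1740386}{6879} + 22120 = \frac{153903866}{6879}$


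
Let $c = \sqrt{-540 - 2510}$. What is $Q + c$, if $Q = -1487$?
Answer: $-1487 + 5 i \sqrt{122} \approx -1487.0 + 55.227 i$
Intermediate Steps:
$c = 5 i \sqrt{122}$ ($c = \sqrt{-3050} = 5 i \sqrt{122} \approx 55.227 i$)
$Q + c = -1487 + 5 i \sqrt{122}$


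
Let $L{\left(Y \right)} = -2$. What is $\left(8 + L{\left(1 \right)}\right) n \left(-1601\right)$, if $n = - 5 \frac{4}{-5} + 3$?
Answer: $-67242$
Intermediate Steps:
$n = 7$ ($n = - 5 \cdot 4 \left(- \frac{1}{5}\right) + 3 = \left(-5\right) \left(- \frac{4}{5}\right) + 3 = 4 + 3 = 7$)
$\left(8 + L{\left(1 \right)}\right) n \left(-1601\right) = \left(8 - 2\right) 7 \left(-1601\right) = 6 \cdot 7 \left(-1601\right) = 42 \left(-1601\right) = -67242$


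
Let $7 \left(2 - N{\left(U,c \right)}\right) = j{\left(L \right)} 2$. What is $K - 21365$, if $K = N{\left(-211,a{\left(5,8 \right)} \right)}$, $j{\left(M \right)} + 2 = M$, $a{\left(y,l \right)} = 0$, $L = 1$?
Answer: $- \frac{149539}{7} \approx -21363.0$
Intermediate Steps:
$j{\left(M \right)} = -2 + M$
$N{\left(U,c \right)} = \frac{16}{7}$ ($N{\left(U,c \right)} = 2 - \frac{\left(-2 + 1\right) 2}{7} = 2 - \frac{\left(-1\right) 2}{7} = 2 - - \frac{2}{7} = 2 + \frac{2}{7} = \frac{16}{7}$)
$K = \frac{16}{7} \approx 2.2857$
$K - 21365 = \frac{16}{7} - 21365 = - \frac{149539}{7}$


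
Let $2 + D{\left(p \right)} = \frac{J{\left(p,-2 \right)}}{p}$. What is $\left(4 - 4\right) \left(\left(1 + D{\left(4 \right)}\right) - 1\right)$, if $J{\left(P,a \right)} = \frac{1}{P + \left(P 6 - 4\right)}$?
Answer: $0$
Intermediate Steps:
$J{\left(P,a \right)} = \frac{1}{-4 + 7 P}$ ($J{\left(P,a \right)} = \frac{1}{P + \left(6 P - 4\right)} = \frac{1}{P + \left(-4 + 6 P\right)} = \frac{1}{-4 + 7 P}$)
$D{\left(p \right)} = -2 + \frac{1}{p \left(-4 + 7 p\right)}$ ($D{\left(p \right)} = -2 + \frac{1}{\left(-4 + 7 p\right) p} = -2 + \frac{1}{p \left(-4 + 7 p\right)}$)
$\left(4 - 4\right) \left(\left(1 + D{\left(4 \right)}\right) - 1\right) = \left(4 - 4\right) \left(\left(1 - \left(2 - \frac{1}{4 \left(-4 + 7 \cdot 4\right)}\right)\right) - 1\right) = 0 \left(\left(1 - \left(2 - \frac{1}{4 \left(-4 + 28\right)}\right)\right) - 1\right) = 0 \left(\left(1 - \left(2 - \frac{1}{4 \cdot 24}\right)\right) - 1\right) = 0 \left(\left(1 + \left(-2 + \frac{1}{4} \cdot \frac{1}{24}\right)\right) - 1\right) = 0 \left(\left(1 + \left(-2 + \frac{1}{96}\right)\right) - 1\right) = 0 \left(\left(1 - \frac{191}{96}\right) - 1\right) = 0 \left(- \frac{95}{96} - 1\right) = 0 \left(- \frac{191}{96}\right) = 0$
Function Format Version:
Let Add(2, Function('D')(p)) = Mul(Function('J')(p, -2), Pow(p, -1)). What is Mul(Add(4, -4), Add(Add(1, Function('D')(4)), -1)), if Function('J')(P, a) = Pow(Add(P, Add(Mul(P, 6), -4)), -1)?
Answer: 0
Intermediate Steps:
Function('J')(P, a) = Pow(Add(-4, Mul(7, P)), -1) (Function('J')(P, a) = Pow(Add(P, Add(Mul(6, P), -4)), -1) = Pow(Add(P, Add(-4, Mul(6, P))), -1) = Pow(Add(-4, Mul(7, P)), -1))
Function('D')(p) = Add(-2, Mul(Pow(p, -1), Pow(Add(-4, Mul(7, p)), -1))) (Function('D')(p) = Add(-2, Mul(Pow(Add(-4, Mul(7, p)), -1), Pow(p, -1))) = Add(-2, Mul(Pow(p, -1), Pow(Add(-4, Mul(7, p)), -1))))
Mul(Add(4, -4), Add(Add(1, Function('D')(4)), -1)) = Mul(Add(4, -4), Add(Add(1, Add(-2, Mul(Pow(4, -1), Pow(Add(-4, Mul(7, 4)), -1)))), -1)) = Mul(0, Add(Add(1, Add(-2, Mul(Rational(1, 4), Pow(Add(-4, 28), -1)))), -1)) = Mul(0, Add(Add(1, Add(-2, Mul(Rational(1, 4), Pow(24, -1)))), -1)) = Mul(0, Add(Add(1, Add(-2, Mul(Rational(1, 4), Rational(1, 24)))), -1)) = Mul(0, Add(Add(1, Add(-2, Rational(1, 96))), -1)) = Mul(0, Add(Add(1, Rational(-191, 96)), -1)) = Mul(0, Add(Rational(-95, 96), -1)) = Mul(0, Rational(-191, 96)) = 0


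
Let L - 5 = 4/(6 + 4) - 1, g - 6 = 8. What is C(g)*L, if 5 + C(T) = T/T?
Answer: -88/5 ≈ -17.600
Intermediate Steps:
g = 14 (g = 6 + 8 = 14)
C(T) = -4 (C(T) = -5 + T/T = -5 + 1 = -4)
L = 22/5 (L = 5 + (4/(6 + 4) - 1) = 5 + (4/10 - 1) = 5 + ((⅒)*4 - 1) = 5 + (⅖ - 1) = 5 - ⅗ = 22/5 ≈ 4.4000)
C(g)*L = -4*22/5 = -88/5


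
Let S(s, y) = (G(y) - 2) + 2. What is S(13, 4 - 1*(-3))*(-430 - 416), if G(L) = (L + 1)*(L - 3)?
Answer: -27072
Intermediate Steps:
G(L) = (1 + L)*(-3 + L)
S(s, y) = -3 + y² - 2*y (S(s, y) = ((-3 + y² - 2*y) - 2) + 2 = (-5 + y² - 2*y) + 2 = -3 + y² - 2*y)
S(13, 4 - 1*(-3))*(-430 - 416) = (-3 + (4 - 1*(-3))² - 2*(4 - 1*(-3)))*(-430 - 416) = (-3 + (4 + 3)² - 2*(4 + 3))*(-846) = (-3 + 7² - 2*7)*(-846) = (-3 + 49 - 14)*(-846) = 32*(-846) = -27072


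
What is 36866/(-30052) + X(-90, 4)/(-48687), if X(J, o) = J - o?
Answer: -896035027/731570862 ≈ -1.2248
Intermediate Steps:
36866/(-30052) + X(-90, 4)/(-48687) = 36866/(-30052) + (-90 - 1*4)/(-48687) = 36866*(-1/30052) + (-90 - 4)*(-1/48687) = -18433/15026 - 94*(-1/48687) = -18433/15026 + 94/48687 = -896035027/731570862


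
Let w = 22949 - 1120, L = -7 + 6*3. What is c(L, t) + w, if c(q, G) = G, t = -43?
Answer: 21786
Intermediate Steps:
L = 11 (L = -7 + 18 = 11)
w = 21829
c(L, t) + w = -43 + 21829 = 21786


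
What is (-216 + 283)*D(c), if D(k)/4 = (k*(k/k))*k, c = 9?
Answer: 21708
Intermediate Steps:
D(k) = 4*k**2 (D(k) = 4*((k*(k/k))*k) = 4*((k*1)*k) = 4*(k*k) = 4*k**2)
(-216 + 283)*D(c) = (-216 + 283)*(4*9**2) = 67*(4*81) = 67*324 = 21708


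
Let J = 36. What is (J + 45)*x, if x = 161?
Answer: 13041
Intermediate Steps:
(J + 45)*x = (36 + 45)*161 = 81*161 = 13041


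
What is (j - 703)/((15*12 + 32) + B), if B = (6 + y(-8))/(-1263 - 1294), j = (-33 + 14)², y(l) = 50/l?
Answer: -61368/38041 ≈ -1.6132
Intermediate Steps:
j = 361 (j = (-19)² = 361)
B = 1/10228 (B = (6 + 50/(-8))/(-1263 - 1294) = (6 + 50*(-⅛))/(-2557) = (6 - 25/4)*(-1/2557) = -¼*(-1/2557) = 1/10228 ≈ 9.7771e-5)
(j - 703)/((15*12 + 32) + B) = (361 - 703)/((15*12 + 32) + 1/10228) = -342/((180 + 32) + 1/10228) = -342/(212 + 1/10228) = -342/2168337/10228 = -342*10228/2168337 = -61368/38041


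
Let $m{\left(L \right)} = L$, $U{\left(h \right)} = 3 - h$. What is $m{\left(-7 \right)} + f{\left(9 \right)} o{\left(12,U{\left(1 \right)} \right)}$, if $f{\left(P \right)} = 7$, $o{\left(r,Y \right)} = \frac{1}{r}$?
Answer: $- \frac{77}{12} \approx -6.4167$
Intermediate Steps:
$m{\left(-7 \right)} + f{\left(9 \right)} o{\left(12,U{\left(1 \right)} \right)} = -7 + \frac{7}{12} = - \frac{77}{12}$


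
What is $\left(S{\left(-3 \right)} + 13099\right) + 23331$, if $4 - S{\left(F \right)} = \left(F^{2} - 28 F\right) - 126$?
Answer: $36467$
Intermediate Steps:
$S{\left(F \right)} = 130 - F^{2} + 28 F$ ($S{\left(F \right)} = 4 - \left(\left(F^{2} - 28 F\right) - 126\right) = 4 - \left(-126 + F^{2} - 28 F\right) = 4 + \left(126 - F^{2} + 28 F\right) = 130 - F^{2} + 28 F$)
$\left(S{\left(-3 \right)} + 13099\right) + 23331 = \left(\left(130 - \left(-3\right)^{2} + 28 \left(-3\right)\right) + 13099\right) + 23331 = \left(\left(130 - 9 - 84\right) + 13099\right) + 23331 = \left(37 + 13099\right) + 23331 = 13136 + 23331 = 36467$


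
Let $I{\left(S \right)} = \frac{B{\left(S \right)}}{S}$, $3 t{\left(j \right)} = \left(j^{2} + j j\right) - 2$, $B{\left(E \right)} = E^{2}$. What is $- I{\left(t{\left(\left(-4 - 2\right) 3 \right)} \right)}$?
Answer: $- \frac{646}{3} \approx -215.33$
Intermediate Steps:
$t{\left(j \right)} = - \frac{2}{3} + \frac{2 j^{2}}{3}$ ($t{\left(j \right)} = \frac{\left(j^{2} + j j\right) - 2}{3} = \frac{\left(j^{2} + j^{2}\right) - 2}{3} = \frac{2 j^{2} - 2}{3} = \frac{-2 + 2 j^{2}}{3} = - \frac{2}{3} + \frac{2 j^{2}}{3}$)
$I{\left(S \right)} = S$ ($I{\left(S \right)} = \frac{S^{2}}{S} = S$)
$- I{\left(t{\left(\left(-4 - 2\right) 3 \right)} \right)} = - (- \frac{2}{3} + \frac{2 \left(\left(-4 - 2\right) 3\right)^{2}}{3}) = - (- \frac{2}{3} + \frac{2 \left(\left(-6\right) 3\right)^{2}}{3}) = - (- \frac{2}{3} + \frac{2 \left(-18\right)^{2}}{3}) = - (- \frac{2}{3} + \frac{2}{3} \cdot 324) = - (- \frac{2}{3} + 216) = \left(-1\right) \frac{646}{3} = - \frac{646}{3}$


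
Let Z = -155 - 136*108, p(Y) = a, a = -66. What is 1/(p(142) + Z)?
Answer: -1/14909 ≈ -6.7074e-5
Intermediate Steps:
p(Y) = -66
Z = -14843 (Z = -155 - 14688 = -14843)
1/(p(142) + Z) = 1/(-66 - 14843) = 1/(-14909) = -1/14909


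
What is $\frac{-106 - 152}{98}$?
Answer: $- \frac{129}{49} \approx -2.6327$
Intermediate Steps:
$\frac{-106 - 152}{98} = \frac{1}{98} \left(-258\right) = - \frac{129}{49}$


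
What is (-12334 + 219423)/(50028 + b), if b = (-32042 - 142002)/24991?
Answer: 5175361199/1250075704 ≈ 4.1400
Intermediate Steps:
b = -174044/24991 (b = -174044*1/24991 = -174044/24991 ≈ -6.9643)
(-12334 + 219423)/(50028 + b) = (-12334 + 219423)/(50028 - 174044/24991) = 207089/(1250075704/24991) = 207089*(24991/1250075704) = 5175361199/1250075704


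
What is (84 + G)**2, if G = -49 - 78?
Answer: 1849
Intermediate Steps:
G = -127
(84 + G)**2 = (84 - 127)**2 = (-43)**2 = 1849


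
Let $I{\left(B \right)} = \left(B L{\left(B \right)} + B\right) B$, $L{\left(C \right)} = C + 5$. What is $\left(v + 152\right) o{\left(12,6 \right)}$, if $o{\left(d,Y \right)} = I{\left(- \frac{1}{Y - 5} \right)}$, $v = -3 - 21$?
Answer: $640$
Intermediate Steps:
$L{\left(C \right)} = 5 + C$
$v = -24$
$I{\left(B \right)} = B \left(B + B \left(5 + B\right)\right)$ ($I{\left(B \right)} = \left(B \left(5 + B\right) + B\right) B = \left(B + B \left(5 + B\right)\right) B = B \left(B + B \left(5 + B\right)\right)$)
$o{\left(d,Y \right)} = \frac{6 - \frac{1}{-5 + Y}}{\left(-5 + Y\right)^{2}}$ ($o{\left(d,Y \right)} = \left(- \frac{1}{Y - 5}\right)^{2} \left(6 - \frac{1}{Y - 5}\right) = \left(- \frac{1}{-5 + Y}\right)^{2} \left(6 - \frac{1}{-5 + Y}\right) = \frac{6 - \frac{1}{-5 + Y}}{\left(-5 + Y\right)^{2}}$)
$\left(v + 152\right) o{\left(12,6 \right)} = \left(-24 + 152\right) \frac{-31 + 6 \cdot 6}{\left(-5 + 6\right)^{3}} = 128 \cdot 1^{-3} \left(-31 + 36\right) = 128 \cdot 1 \cdot 5 = 128 \cdot 5 = 640$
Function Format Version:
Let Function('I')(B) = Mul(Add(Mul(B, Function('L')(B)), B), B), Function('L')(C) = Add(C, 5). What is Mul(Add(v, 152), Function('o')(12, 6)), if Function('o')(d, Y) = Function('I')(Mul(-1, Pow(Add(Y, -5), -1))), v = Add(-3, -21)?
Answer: 640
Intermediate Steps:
Function('L')(C) = Add(5, C)
v = -24
Function('I')(B) = Mul(B, Add(B, Mul(B, Add(5, B)))) (Function('I')(B) = Mul(Add(Mul(B, Add(5, B)), B), B) = Mul(Add(B, Mul(B, Add(5, B))), B) = Mul(B, Add(B, Mul(B, Add(5, B)))))
Function('o')(d, Y) = Mul(Pow(Add(-5, Y), -2), Add(6, Mul(-1, Pow(Add(-5, Y), -1)))) (Function('o')(d, Y) = Mul(Pow(Mul(-1, Pow(Add(Y, -5), -1)), 2), Add(6, Mul(-1, Pow(Add(Y, -5), -1)))) = Mul(Pow(Mul(-1, Pow(Add(-5, Y), -1)), 2), Add(6, Mul(-1, Pow(Add(-5, Y), -1)))) = Mul(Pow(Add(-5, Y), -2), Add(6, Mul(-1, Pow(Add(-5, Y), -1)))))
Mul(Add(v, 152), Function('o')(12, 6)) = Mul(Add(-24, 152), Mul(Pow(Add(-5, 6), -3), Add(-31, Mul(6, 6)))) = Mul(128, Mul(Pow(1, -3), Add(-31, 36))) = Mul(128, Mul(1, 5)) = Mul(128, 5) = 640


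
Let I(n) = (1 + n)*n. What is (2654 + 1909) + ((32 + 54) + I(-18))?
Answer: 4955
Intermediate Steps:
I(n) = n*(1 + n)
(2654 + 1909) + ((32 + 54) + I(-18)) = (2654 + 1909) + ((32 + 54) - 18*(1 - 18)) = 4563 + (86 - 18*(-17)) = 4563 + (86 + 306) = 4563 + 392 = 4955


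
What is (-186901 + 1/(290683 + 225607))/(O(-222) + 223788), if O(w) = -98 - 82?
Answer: -96495117289/115446574320 ≈ -0.83584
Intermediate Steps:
O(w) = -180
(-186901 + 1/(290683 + 225607))/(O(-222) + 223788) = (-186901 + 1/(290683 + 225607))/(-180 + 223788) = (-186901 + 1/516290)/223608 = (-186901 + 1/516290)*(1/223608) = -96495117289/516290*1/223608 = -96495117289/115446574320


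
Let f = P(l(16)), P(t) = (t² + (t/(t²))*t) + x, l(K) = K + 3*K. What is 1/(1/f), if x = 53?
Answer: 4150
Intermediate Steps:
l(K) = 4*K
P(t) = 54 + t² (P(t) = (t² + (t/(t²))*t) + 53 = (t² + (t/t²)*t) + 53 = (t² + t/t) + 53 = (t² + 1) + 53 = (1 + t²) + 53 = 54 + t²)
f = 4150 (f = 54 + (4*16)² = 54 + 64² = 54 + 4096 = 4150)
1/(1/f) = 1/(1/4150) = 4150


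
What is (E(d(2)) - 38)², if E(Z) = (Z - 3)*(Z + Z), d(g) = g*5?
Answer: 10404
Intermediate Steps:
d(g) = 5*g
E(Z) = 2*Z*(-3 + Z) (E(Z) = (-3 + Z)*(2*Z) = 2*Z*(-3 + Z))
(E(d(2)) - 38)² = (2*(5*2)*(-3 + 5*2) - 38)² = (2*10*(-3 + 10) - 38)² = (2*10*7 - 38)² = (140 - 38)² = 102² = 10404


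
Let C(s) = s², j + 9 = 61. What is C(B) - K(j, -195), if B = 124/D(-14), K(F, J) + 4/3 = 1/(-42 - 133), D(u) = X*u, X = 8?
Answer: 150811/58800 ≈ 2.5648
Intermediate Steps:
D(u) = 8*u
j = 52 (j = -9 + 61 = 52)
K(F, J) = -703/525 (K(F, J) = -4/3 + 1/(-42 - 133) = -4/3 + 1/(-175) = -4/3 - 1/175 = -703/525)
B = -31/28 (B = 124/((8*(-14))) = 124/(-112) = 124*(-1/112) = -31/28 ≈ -1.1071)
C(B) - K(j, -195) = (-31/28)² - 1*(-703/525) = 961/784 + 703/525 = 150811/58800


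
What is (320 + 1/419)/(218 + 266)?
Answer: 134081/202796 ≈ 0.66116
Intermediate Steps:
(320 + 1/419)/(218 + 266) = (320 + 1/419)/484 = (134081/419)*(1/484) = 134081/202796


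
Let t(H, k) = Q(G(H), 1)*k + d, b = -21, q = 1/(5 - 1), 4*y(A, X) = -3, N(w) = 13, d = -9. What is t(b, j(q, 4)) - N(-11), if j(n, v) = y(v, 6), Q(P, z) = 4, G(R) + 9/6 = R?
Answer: -25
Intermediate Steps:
G(R) = -3/2 + R
y(A, X) = -¾ (y(A, X) = (¼)*(-3) = -¾)
q = ¼ (q = 1/4 = ¼ ≈ 0.25000)
j(n, v) = -¾
t(H, k) = -9 + 4*k (t(H, k) = 4*k - 9 = -9 + 4*k)
t(b, j(q, 4)) - N(-11) = (-9 + 4*(-¾)) - 1*13 = (-9 - 3) - 13 = -12 - 13 = -25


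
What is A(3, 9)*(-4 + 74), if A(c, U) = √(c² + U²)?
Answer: 210*√10 ≈ 664.08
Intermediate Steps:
A(c, U) = √(U² + c²)
A(3, 9)*(-4 + 74) = √(9² + 3²)*(-4 + 74) = √(81 + 9)*70 = √90*70 = (3*√10)*70 = 210*√10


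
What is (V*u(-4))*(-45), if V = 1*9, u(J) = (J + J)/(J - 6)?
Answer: -324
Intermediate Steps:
u(J) = 2*J/(-6 + J) (u(J) = (2*J)/(-6 + J) = 2*J/(-6 + J))
V = 9
(V*u(-4))*(-45) = (9*(2*(-4)/(-6 - 4)))*(-45) = (9*(2*(-4)/(-10)))*(-45) = (9*(2*(-4)*(-1/10)))*(-45) = (9*(4/5))*(-45) = (36/5)*(-45) = -324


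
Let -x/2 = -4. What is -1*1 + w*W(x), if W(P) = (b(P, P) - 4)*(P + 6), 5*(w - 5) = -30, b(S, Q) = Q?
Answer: -57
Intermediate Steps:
w = -1 (w = 5 + (⅕)*(-30) = 5 - 6 = -1)
x = 8 (x = -2*(-4) = 8)
W(P) = (-4 + P)*(6 + P) (W(P) = (P - 4)*(P + 6) = (-4 + P)*(6 + P))
-1*1 + w*W(x) = -1*1 - (-24 + 8² + 2*8) = -1 - (-24 + 64 + 16) = -1 - 1*56 = -1 - 56 = -57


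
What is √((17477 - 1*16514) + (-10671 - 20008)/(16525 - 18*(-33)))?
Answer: √281691741242/17119 ≈ 31.003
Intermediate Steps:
√((17477 - 1*16514) + (-10671 - 20008)/(16525 - 18*(-33))) = √((17477 - 16514) - 30679/(16525 + 594)) = √(963 - 30679/17119) = √(16454918/17119) = √281691741242/17119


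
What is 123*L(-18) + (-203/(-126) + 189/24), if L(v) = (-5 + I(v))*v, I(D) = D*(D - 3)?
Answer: -59458501/72 ≈ -8.2581e+5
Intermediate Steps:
I(D) = D*(-3 + D)
L(v) = v*(-5 + v*(-3 + v)) (L(v) = (-5 + v*(-3 + v))*v = v*(-5 + v*(-3 + v)))
123*L(-18) + (-203/(-126) + 189/24) = 123*(-18*(-5 - 18*(-3 - 18))) + (-203/(-126) + 189/24) = 123*(-18*(-5 - 18*(-21))) + (-203*(-1/126) + 189*(1/24)) = 123*(-18*(-5 + 378)) + (29/18 + 63/8) = 123*(-18*373) + 683/72 = 123*(-6714) + 683/72 = -825822 + 683/72 = -59458501/72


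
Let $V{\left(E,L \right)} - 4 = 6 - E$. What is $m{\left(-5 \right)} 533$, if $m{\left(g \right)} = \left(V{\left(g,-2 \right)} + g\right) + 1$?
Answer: $5863$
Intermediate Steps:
$V{\left(E,L \right)} = 10 - E$ ($V{\left(E,L \right)} = 4 - \left(-6 + E\right) = 10 - E$)
$m{\left(g \right)} = 11$ ($m{\left(g \right)} = \left(\left(10 - g\right) + g\right) + 1 = 10 + 1 = 11$)
$m{\left(-5 \right)} 533 = 11 \cdot 533 = 5863$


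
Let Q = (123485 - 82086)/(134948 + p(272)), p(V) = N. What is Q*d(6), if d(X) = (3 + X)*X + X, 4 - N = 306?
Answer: 413990/22441 ≈ 18.448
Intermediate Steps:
N = -302 (N = 4 - 1*306 = 4 - 306 = -302)
p(V) = -302
d(X) = X + X*(3 + X) (d(X) = X*(3 + X) + X = X + X*(3 + X))
Q = 41399/134646 (Q = (123485 - 82086)/(134948 - 302) = 41399/134646 ≈ 0.30747)
Q*d(6) = 41399*(6*(4 + 6))/134646 = 41399*(6*10)/134646 = (41399/134646)*60 = 413990/22441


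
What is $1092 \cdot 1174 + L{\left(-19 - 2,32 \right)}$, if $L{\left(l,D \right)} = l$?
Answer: $1281987$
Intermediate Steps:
$1092 \cdot 1174 + L{\left(-19 - 2,32 \right)} = 1092 \cdot 1174 - 21 = 1282008 - 21 = 1281987$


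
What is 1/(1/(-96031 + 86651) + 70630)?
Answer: 9380/662509399 ≈ 1.4158e-5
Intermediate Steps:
1/(1/(-96031 + 86651) + 70630) = 1/(1/(-9380) + 70630) = 1/(-1/9380 + 70630) = 1/(662509399/9380) = 9380/662509399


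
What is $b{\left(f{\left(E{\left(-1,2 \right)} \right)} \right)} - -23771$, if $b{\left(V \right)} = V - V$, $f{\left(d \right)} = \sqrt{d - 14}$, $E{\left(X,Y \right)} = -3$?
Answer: $23771$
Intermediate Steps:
$f{\left(d \right)} = \sqrt{-14 + d}$
$b{\left(V \right)} = 0$
$b{\left(f{\left(E{\left(-1,2 \right)} \right)} \right)} - -23771 = 0 - -23771 = 0 + 23771 = 23771$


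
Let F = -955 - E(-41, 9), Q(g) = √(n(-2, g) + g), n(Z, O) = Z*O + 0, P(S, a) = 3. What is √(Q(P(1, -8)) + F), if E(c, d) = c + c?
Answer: √(-873 + I*√3) ≈ 0.0293 + 29.547*I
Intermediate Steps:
E(c, d) = 2*c
n(Z, O) = O*Z (n(Z, O) = O*Z + 0 = O*Z)
Q(g) = √(-g) (Q(g) = √(g*(-2) + g) = √(-2*g + g) = √(-g))
F = -873 (F = -955 - 2*(-41) = -955 - 1*(-82) = -955 + 82 = -873)
√(Q(P(1, -8)) + F) = √(√(-1*3) - 873) = √(√(-3) - 873) = √(I*√3 - 873) = √(-873 + I*√3)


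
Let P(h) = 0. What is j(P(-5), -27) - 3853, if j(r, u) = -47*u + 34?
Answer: -2550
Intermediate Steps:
j(r, u) = 34 - 47*u
j(P(-5), -27) - 3853 = (34 - 47*(-27)) - 3853 = (34 + 1269) - 3853 = 1303 - 3853 = -2550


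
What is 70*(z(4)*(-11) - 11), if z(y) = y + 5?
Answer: -7700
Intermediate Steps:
z(y) = 5 + y
70*(z(4)*(-11) - 11) = 70*((5 + 4)*(-11) - 11) = 70*(9*(-11) - 11) = 70*(-99 - 11) = 70*(-110) = -7700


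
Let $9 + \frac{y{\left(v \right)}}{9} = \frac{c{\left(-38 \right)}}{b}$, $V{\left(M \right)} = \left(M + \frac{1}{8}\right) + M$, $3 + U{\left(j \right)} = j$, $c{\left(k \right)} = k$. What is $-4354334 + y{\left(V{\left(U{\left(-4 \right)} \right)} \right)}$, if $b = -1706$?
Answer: $- \frac{3714315824}{853} \approx -4.3544 \cdot 10^{6}$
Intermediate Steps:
$U{\left(j \right)} = -3 + j$
$V{\left(M \right)} = \frac{1}{8} + 2 M$ ($V{\left(M \right)} = \left(M + \frac{1}{8}\right) + M = \left(\frac{1}{8} + M\right) + M = \frac{1}{8} + 2 M$)
$y{\left(v \right)} = - \frac{68922}{853}$ ($y{\left(v \right)} = -81 + 9 \left(- \frac{38}{-1706}\right) = -81 + 9 \left(\left(-38\right) \left(- \frac{1}{1706}\right)\right) = -81 + 9 \cdot \frac{19}{853} = -81 + \frac{171}{853} = - \frac{68922}{853}$)
$-4354334 + y{\left(V{\left(U{\left(-4 \right)} \right)} \right)} = -4354334 - \frac{68922}{853} = - \frac{3714315824}{853}$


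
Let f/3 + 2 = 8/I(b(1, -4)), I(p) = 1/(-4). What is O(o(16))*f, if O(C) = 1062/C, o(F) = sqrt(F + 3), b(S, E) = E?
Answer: -108324*sqrt(19)/19 ≈ -24851.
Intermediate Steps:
o(F) = sqrt(3 + F)
I(p) = -1/4
f = -102 (f = -6 + 3*(8/(-1/4)) = -6 + 3*(8*(-4)) = -6 + 3*(-32) = -6 - 96 = -102)
O(o(16))*f = (1062/(sqrt(3 + 16)))*(-102) = (1062/(sqrt(19)))*(-102) = (1062*(sqrt(19)/19))*(-102) = (1062*sqrt(19)/19)*(-102) = -108324*sqrt(19)/19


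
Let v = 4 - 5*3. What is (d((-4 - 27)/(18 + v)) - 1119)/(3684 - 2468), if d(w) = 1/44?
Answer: -49235/53504 ≈ -0.92021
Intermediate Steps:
v = -11 (v = 4 - 15 = -11)
d(w) = 1/44
(d((-4 - 27)/(18 + v)) - 1119)/(3684 - 2468) = (1/44 - 1119)/(3684 - 2468) = -49235/44/1216 = -49235/44*1/1216 = -49235/53504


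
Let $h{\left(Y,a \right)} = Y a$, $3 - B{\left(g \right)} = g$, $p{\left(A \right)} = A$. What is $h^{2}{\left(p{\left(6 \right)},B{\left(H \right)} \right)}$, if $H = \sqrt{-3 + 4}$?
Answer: $144$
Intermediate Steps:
$H = 1$ ($H = \sqrt{1} = 1$)
$B{\left(g \right)} = 3 - g$
$h^{2}{\left(p{\left(6 \right)},B{\left(H \right)} \right)} = \left(6 \left(3 - 1\right)\right)^{2} = \left(6 \cdot 2\right)^{2} = 12^{2} = 144$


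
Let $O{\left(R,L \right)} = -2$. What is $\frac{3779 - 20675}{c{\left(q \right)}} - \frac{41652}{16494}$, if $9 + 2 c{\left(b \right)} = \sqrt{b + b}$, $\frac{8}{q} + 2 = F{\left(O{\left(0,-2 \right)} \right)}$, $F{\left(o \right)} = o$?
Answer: $\frac{835457802}{233665} + \frac{67584 i}{85} \approx 3575.5 + 795.11 i$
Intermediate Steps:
$q = -2$ ($q = \frac{8}{-2 - 2} = \frac{8}{-4} = 8 \left(- \frac{1}{4}\right) = -2$)
$c{\left(b \right)} = - \frac{9}{2} + \frac{\sqrt{2} \sqrt{b}}{2}$ ($c{\left(b \right)} = - \frac{9}{2} + \frac{\sqrt{b + b}}{2} = - \frac{9}{2} + \frac{\sqrt{2 b}}{2} = - \frac{9}{2} + \frac{\sqrt{2} \sqrt{b}}{2}$)
$\frac{3779 - 20675}{c{\left(q \right)}} - \frac{41652}{16494} = \frac{3779 - 20675}{- \frac{9}{2} + \frac{\sqrt{2} \sqrt{-2}}{2}} - \frac{41652}{16494} = \frac{3779 - 20675}{- \frac{9}{2} + \frac{\sqrt{2} i \sqrt{2}}{2}} - \frac{6942}{2749} = - \frac{16896}{- \frac{9}{2} + i} - \frac{6942}{2749} = - 16896 \frac{4 \left(- \frac{9}{2} - i\right)}{85} - \frac{6942}{2749} = - \frac{67584 \left(- \frac{9}{2} - i\right)}{85} - \frac{6942}{2749} = - \frac{6942}{2749} - \frac{67584 \left(- \frac{9}{2} - i\right)}{85}$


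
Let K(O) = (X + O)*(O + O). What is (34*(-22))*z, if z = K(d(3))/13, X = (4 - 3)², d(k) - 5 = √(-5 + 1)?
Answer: -2992 - 32912*I/13 ≈ -2992.0 - 2531.7*I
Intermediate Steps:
d(k) = 5 + 2*I (d(k) = 5 + √(-5 + 1) = 5 + √(-4) = 5 + 2*I)
X = 1 (X = 1² = 1)
K(O) = 2*O*(1 + O) (K(O) = (1 + O)*(O + O) = (1 + O)*(2*O) = 2*O*(1 + O))
z = 2*(5 + 2*I)*(6 + 2*I)/13 (z = (2*(5 + 2*I)*(1 + (5 + 2*I)))/13 = (2*(5 + 2*I)*(6 + 2*I))*(1/13) = 2*(5 + 2*I)*(6 + 2*I)/13 ≈ 4.0 + 3.3846*I)
(34*(-22))*z = (34*(-22))*(4 + 44*I/13) = -748*(4 + 44*I/13) = -2992 - 32912*I/13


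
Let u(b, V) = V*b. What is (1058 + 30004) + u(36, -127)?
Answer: 26490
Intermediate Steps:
(1058 + 30004) + u(36, -127) = (1058 + 30004) - 127*36 = 31062 - 4572 = 26490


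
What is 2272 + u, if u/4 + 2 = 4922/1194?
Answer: 1361452/597 ≈ 2280.5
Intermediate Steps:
u = 5068/597 (u = -8 + 4*(4922/1194) = -8 + 4*(4922*(1/1194)) = -8 + 4*(2461/597) = -8 + 9844/597 = 5068/597 ≈ 8.4891)
2272 + u = 2272 + 5068/597 = 1361452/597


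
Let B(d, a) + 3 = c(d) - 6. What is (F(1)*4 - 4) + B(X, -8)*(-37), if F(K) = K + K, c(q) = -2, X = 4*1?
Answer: 411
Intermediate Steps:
X = 4
F(K) = 2*K
B(d, a) = -11 (B(d, a) = -3 + (-2 - 6) = -3 - 8 = -11)
(F(1)*4 - 4) + B(X, -8)*(-37) = ((2*1)*4 - 4) - 11*(-37) = (2*4 - 4) + 407 = (8 - 4) + 407 = 4 + 407 = 411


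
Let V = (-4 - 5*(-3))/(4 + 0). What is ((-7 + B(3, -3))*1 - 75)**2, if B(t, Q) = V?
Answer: 100489/16 ≈ 6280.6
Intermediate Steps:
V = 11/4 (V = (-4 + 15)/4 = 11*(1/4) = 11/4 ≈ 2.7500)
B(t, Q) = 11/4
((-7 + B(3, -3))*1 - 75)**2 = ((-7 + 11/4)*1 - 75)**2 = (-17/4*1 - 75)**2 = (-17/4 - 75)**2 = (-317/4)**2 = 100489/16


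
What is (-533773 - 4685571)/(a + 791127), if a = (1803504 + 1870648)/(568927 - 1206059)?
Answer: -831352770352/126012163403 ≈ -6.5974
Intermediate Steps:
a = -918538/159283 (a = 3674152/(-637132) = 3674152*(-1/637132) = -918538/159283 ≈ -5.7667)
(-533773 - 4685571)/(a + 791127) = (-533773 - 4685571)/(-918538/159283 + 791127) = -5219344/126012163403/159283 = -5219344*159283/126012163403 = -831352770352/126012163403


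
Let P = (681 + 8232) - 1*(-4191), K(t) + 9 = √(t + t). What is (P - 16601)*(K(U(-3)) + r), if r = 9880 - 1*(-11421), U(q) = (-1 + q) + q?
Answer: -74458124 - 3497*I*√14 ≈ -7.4458e+7 - 13085.0*I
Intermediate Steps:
U(q) = -1 + 2*q
K(t) = -9 + √2*√t (K(t) = -9 + √(t + t) = -9 + √(2*t) = -9 + √2*√t)
r = 21301 (r = 9880 + 11421 = 21301)
P = 13104 (P = 8913 + 4191 = 13104)
(P - 16601)*(K(U(-3)) + r) = (13104 - 16601)*((-9 + √2*√(-1 + 2*(-3))) + 21301) = -3497*((-9 + √2*√(-1 - 6)) + 21301) = -3497*((-9 + √2*√(-7)) + 21301) = -3497*((-9 + √2*(I*√7)) + 21301) = -3497*((-9 + I*√14) + 21301) = -3497*(21292 + I*√14) = -74458124 - 3497*I*√14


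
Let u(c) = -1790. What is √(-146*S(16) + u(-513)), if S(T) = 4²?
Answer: I*√4126 ≈ 64.234*I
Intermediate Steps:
S(T) = 16
√(-146*S(16) + u(-513)) = √(-146*16 - 1790) = √(-2336 - 1790) = √(-4126) = I*√4126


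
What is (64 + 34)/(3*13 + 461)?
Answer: 49/250 ≈ 0.19600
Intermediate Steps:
(64 + 34)/(3*13 + 461) = 98/(39 + 461) = 98/500 = 98*(1/500) = 49/250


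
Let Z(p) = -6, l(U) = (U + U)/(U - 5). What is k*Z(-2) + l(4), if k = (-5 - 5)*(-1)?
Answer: -68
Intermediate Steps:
l(U) = 2*U/(-5 + U) (l(U) = (2*U)/(-5 + U) = 2*U/(-5 + U))
k = 10 (k = -10*(-1) = 10)
k*Z(-2) + l(4) = 10*(-6) + 2*4/(-5 + 4) = -60 + 2*4/(-1) = -60 + 2*4*(-1) = -60 - 8 = -68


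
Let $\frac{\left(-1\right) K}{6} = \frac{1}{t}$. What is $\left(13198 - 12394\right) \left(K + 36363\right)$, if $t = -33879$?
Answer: $\frac{330160478244}{11293} \approx 2.9236 \cdot 10^{7}$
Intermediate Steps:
$K = \frac{2}{11293}$ ($K = - \frac{6}{-33879} = \left(-6\right) \left(- \frac{1}{33879}\right) = \frac{2}{11293} \approx 0.0001771$)
$\left(13198 - 12394\right) \left(K + 36363\right) = \left(13198 - 12394\right) \left(\frac{2}{11293} + 36363\right) = 804 \cdot \frac{410647361}{11293} = \frac{330160478244}{11293}$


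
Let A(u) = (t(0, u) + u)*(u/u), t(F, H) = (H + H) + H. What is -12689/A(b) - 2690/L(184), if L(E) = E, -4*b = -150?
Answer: -684569/6900 ≈ -99.213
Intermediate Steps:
b = 75/2 (b = -¼*(-150) = 75/2 ≈ 37.500)
t(F, H) = 3*H (t(F, H) = 2*H + H = 3*H)
A(u) = 4*u (A(u) = (3*u + u)*(u/u) = (4*u)*1 = 4*u)
-12689/A(b) - 2690/L(184) = -12689/(4*(75/2)) - 2690/184 = -12689/150 - 2690*1/184 = -12689*1/150 - 1345/92 = -12689/150 - 1345/92 = -684569/6900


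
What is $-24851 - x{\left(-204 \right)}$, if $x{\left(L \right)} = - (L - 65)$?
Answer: $-25120$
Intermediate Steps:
$x{\left(L \right)} = 65 - L$ ($x{\left(L \right)} = - (-65 + L) = 65 - L$)
$-24851 - x{\left(-204 \right)} = -24851 - \left(65 - -204\right) = -24851 - \left(65 + 204\right) = -24851 - 269 = -25120$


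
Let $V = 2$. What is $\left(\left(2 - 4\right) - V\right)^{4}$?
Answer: $256$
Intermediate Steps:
$\left(\left(2 - 4\right) - V\right)^{4} = \left(\left(2 - 4\right) - 2\right)^{4} = \left(-2 - 2\right)^{4} = \left(-4\right)^{4} = 256$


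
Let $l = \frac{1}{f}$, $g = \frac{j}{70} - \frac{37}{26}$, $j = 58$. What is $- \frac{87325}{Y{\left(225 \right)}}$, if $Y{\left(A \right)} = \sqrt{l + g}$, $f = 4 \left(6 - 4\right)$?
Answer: $\frac{174650 i \sqrt{1555190}}{1709} \approx 1.2744 \cdot 10^{5} i$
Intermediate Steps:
$f = 8$ ($f = 4 \cdot 2 = 8$)
$g = - \frac{541}{910}$ ($g = \frac{58}{70} - \frac{37}{26} = 58 \cdot \frac{1}{70} - \frac{37}{26} = \frac{29}{35} - \frac{37}{26} = - \frac{541}{910} \approx -0.59451$)
$l = \frac{1}{8} \approx 0.125$
$Y{\left(A \right)} = \frac{i \sqrt{1555190}}{1820}$ ($Y{\left(A \right)} = \sqrt{\frac{1}{8} - \frac{541}{910}} = \sqrt{- \frac{1709}{3640}} = \frac{i \sqrt{1555190}}{1820}$)
$- \frac{87325}{Y{\left(225 \right)}} = - \frac{87325}{\frac{1}{1820} i \sqrt{1555190}} = - 87325 \left(- \frac{2 i \sqrt{1555190}}{1709}\right) = \frac{174650 i \sqrt{1555190}}{1709}$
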